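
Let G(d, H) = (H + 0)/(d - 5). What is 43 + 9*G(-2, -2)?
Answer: 319/7 ≈ 45.571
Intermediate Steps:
G(d, H) = H/(-5 + d)
43 + 9*G(-2, -2) = 43 + 9*(-2/(-5 - 2)) = 43 + 9*(-2/(-7)) = 43 + 9*(-2*(-⅐)) = 43 + 9*(2/7) = 43 + 18/7 = 319/7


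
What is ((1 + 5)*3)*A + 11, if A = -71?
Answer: -1267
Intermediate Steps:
((1 + 5)*3)*A + 11 = ((1 + 5)*3)*(-71) + 11 = (6*3)*(-71) + 11 = 18*(-71) + 11 = -1278 + 11 = -1267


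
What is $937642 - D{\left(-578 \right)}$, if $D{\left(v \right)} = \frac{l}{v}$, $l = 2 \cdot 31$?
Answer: $\frac{270978569}{289} \approx 9.3764 \cdot 10^{5}$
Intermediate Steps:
$l = 62$
$D{\left(v \right)} = \frac{62}{v}$
$937642 - D{\left(-578 \right)} = 937642 - \frac{62}{-578} = 937642 - 62 \left(- \frac{1}{578}\right) = 937642 - - \frac{31}{289} = 937642 + \frac{31}{289} = \frac{270978569}{289}$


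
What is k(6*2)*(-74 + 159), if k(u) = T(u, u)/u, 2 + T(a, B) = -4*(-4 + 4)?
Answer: -85/6 ≈ -14.167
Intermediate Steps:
T(a, B) = -2 (T(a, B) = -2 - 4*(-4 + 4) = -2 - 4*0 = -2 + 0 = -2)
k(u) = -2/u
k(6*2)*(-74 + 159) = (-2/(6*2))*(-74 + 159) = -2/12*85 = -2*1/12*85 = -1/6*85 = -85/6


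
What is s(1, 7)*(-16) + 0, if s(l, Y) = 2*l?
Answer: -32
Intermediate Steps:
s(1, 7)*(-16) + 0 = (2*1)*(-16) + 0 = 2*(-16) + 0 = -32 + 0 = -32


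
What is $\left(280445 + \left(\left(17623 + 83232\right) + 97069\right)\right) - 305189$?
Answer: $173180$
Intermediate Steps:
$\left(280445 + \left(\left(17623 + 83232\right) + 97069\right)\right) - 305189 = \left(280445 + \left(100855 + 97069\right)\right) - 305189 = \left(280445 + 197924\right) - 305189 = 478369 - 305189 = 173180$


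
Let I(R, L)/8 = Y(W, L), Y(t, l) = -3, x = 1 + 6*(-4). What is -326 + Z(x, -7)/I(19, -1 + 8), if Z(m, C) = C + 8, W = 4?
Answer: -7825/24 ≈ -326.04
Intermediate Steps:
x = -23 (x = 1 - 24 = -23)
Z(m, C) = 8 + C
I(R, L) = -24 (I(R, L) = 8*(-3) = -24)
-326 + Z(x, -7)/I(19, -1 + 8) = -326 + (8 - 7)/(-24) = -326 + 1*(-1/24) = -326 - 1/24 = -7825/24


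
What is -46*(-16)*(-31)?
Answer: -22816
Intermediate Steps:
-46*(-16)*(-31) = 736*(-31) = -22816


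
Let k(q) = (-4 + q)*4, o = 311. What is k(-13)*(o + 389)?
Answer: -47600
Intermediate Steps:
k(q) = -16 + 4*q
k(-13)*(o + 389) = (-16 + 4*(-13))*(311 + 389) = (-16 - 52)*700 = -68*700 = -47600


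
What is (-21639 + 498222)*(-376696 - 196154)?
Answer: -273010571550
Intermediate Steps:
(-21639 + 498222)*(-376696 - 196154) = 476583*(-572850) = -273010571550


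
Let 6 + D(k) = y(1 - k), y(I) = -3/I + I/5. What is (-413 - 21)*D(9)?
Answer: 62713/20 ≈ 3135.6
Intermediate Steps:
y(I) = -3/I + I/5 (y(I) = -3/I + I*(1/5) = -3/I + I/5)
D(k) = -29/5 - 3/(1 - k) - k/5 (D(k) = -6 + (-3/(1 - k) + (1 - k)/5) = -6 + (-3/(1 - k) + (1/5 - k/5)) = -6 + (1/5 - 3/(1 - k) - k/5) = -29/5 - 3/(1 - k) - k/5)
(-413 - 21)*D(9) = (-413 - 21)*((44 - 1*9**2 - 28*9)/(5*(-1 + 9))) = -434*(44 - 1*81 - 252)/(5*8) = -434*(44 - 81 - 252)/(5*8) = -434*(-289)/(5*8) = -434*(-289/40) = 62713/20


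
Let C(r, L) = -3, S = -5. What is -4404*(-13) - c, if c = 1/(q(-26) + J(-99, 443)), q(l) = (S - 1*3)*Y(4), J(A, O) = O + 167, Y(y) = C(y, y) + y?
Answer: 34465703/602 ≈ 57252.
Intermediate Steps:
Y(y) = -3 + y
J(A, O) = 167 + O
q(l) = -8 (q(l) = (-5 - 1*3)*(-3 + 4) = (-5 - 3)*1 = -8*1 = -8)
c = 1/602 (c = 1/(-8 + (167 + 443)) = 1/(-8 + 610) = 1/602 ≈ 0.0016611)
-4404*(-13) - c = -4404*(-13) - 1*1/602 = 57252 - 1/602 = 34465703/602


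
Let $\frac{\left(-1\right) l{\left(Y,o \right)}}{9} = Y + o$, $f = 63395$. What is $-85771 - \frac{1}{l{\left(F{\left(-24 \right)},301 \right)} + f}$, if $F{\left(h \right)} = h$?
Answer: $- \frac{5223625443}{60902} \approx -85771.0$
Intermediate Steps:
$l{\left(Y,o \right)} = - 9 Y - 9 o$ ($l{\left(Y,o \right)} = - 9 \left(Y + o\right) = - 9 Y - 9 o$)
$-85771 - \frac{1}{l{\left(F{\left(-24 \right)},301 \right)} + f} = -85771 - \frac{1}{\left(\left(-9\right) \left(-24\right) - 2709\right) + 63395} = -85771 - \frac{1}{\left(216 - 2709\right) + 63395} = -85771 - \frac{1}{-2493 + 63395} = -85771 - \frac{1}{60902} = - \frac{5223625443}{60902}$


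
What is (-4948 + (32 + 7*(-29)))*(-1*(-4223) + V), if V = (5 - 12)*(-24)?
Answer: -22477529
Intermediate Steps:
V = 168 (V = -7*(-24) = 168)
(-4948 + (32 + 7*(-29)))*(-1*(-4223) + V) = (-4948 + (32 + 7*(-29)))*(-1*(-4223) + 168) = (-4948 + (32 - 203))*(4223 + 168) = (-4948 - 171)*4391 = -5119*4391 = -22477529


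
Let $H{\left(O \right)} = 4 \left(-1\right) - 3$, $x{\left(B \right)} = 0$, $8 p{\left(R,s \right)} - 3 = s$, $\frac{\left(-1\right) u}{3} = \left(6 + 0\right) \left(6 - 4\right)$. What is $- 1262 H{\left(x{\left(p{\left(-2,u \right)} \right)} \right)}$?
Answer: $8834$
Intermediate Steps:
$u = -36$ ($u = - 3 \left(6 + 0\right) \left(6 - 4\right) = - 3 \cdot 6 \cdot 2 = \left(-3\right) 12 = -36$)
$p{\left(R,s \right)} = \frac{3}{8} + \frac{s}{8}$
$H{\left(O \right)} = -7$ ($H{\left(O \right)} = -4 - 3 = -7$)
$- 1262 H{\left(x{\left(p{\left(-2,u \right)} \right)} \right)} = \left(-1262\right) \left(-7\right) = 8834$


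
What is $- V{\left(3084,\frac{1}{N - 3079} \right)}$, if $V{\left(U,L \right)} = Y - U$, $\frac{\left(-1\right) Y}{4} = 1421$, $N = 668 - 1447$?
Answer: $8768$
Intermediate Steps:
$N = -779$
$Y = -5684$ ($Y = \left(-4\right) 1421 = -5684$)
$V{\left(U,L \right)} = -5684 - U$
$- V{\left(3084,\frac{1}{N - 3079} \right)} = - (-5684 - 3084) = \left(-1\right) \left(-8768\right) = 8768$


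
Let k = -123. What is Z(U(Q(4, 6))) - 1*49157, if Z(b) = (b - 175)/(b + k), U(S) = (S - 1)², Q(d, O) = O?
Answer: -2408618/49 ≈ -49156.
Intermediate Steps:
U(S) = (-1 + S)²
Z(b) = (-175 + b)/(-123 + b) (Z(b) = (b - 175)/(b - 123) = (-175 + b)/(-123 + b))
Z(U(Q(4, 6))) - 1*49157 = (-175 + (-1 + 6)²)/(-123 + (-1 + 6)²) - 1*49157 = (-175 + 5²)/(-123 + 5²) - 49157 = (-175 + 25)/(-123 + 25) - 49157 = -150/(-98) - 49157 = -1/98*(-150) - 49157 = 75/49 - 49157 = -2408618/49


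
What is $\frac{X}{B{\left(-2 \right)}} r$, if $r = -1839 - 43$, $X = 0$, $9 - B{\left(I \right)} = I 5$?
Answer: $0$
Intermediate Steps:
$B{\left(I \right)} = 9 - 5 I$ ($B{\left(I \right)} = 9 - I 5 = 9 - 5 I$)
$r = -1882$ ($r = -1839 - 43 = -1882$)
$\frac{X}{B{\left(-2 \right)}} r = \frac{0}{9 - -10} \left(-1882\right) = \frac{0}{9 + 10} \left(-1882\right) = \frac{0}{19} \left(-1882\right) = 0 \cdot \frac{1}{19} \left(-1882\right) = 0 \left(-1882\right) = 0$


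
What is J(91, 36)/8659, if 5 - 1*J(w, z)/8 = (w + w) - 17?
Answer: -1280/8659 ≈ -0.14782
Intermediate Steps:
J(w, z) = 176 - 16*w (J(w, z) = 40 - 8*((w + w) - 17) = 40 - 8*(2*w - 17) = 40 - 8*(-17 + 2*w) = 40 + (136 - 16*w) = 176 - 16*w)
J(91, 36)/8659 = (176 - 16*91)/8659 = (176 - 1456)*(1/8659) = -1280*1/8659 = -1280/8659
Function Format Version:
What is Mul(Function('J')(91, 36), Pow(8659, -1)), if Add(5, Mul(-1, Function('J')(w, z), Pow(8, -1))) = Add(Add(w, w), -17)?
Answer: Rational(-1280, 8659) ≈ -0.14782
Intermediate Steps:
Function('J')(w, z) = Add(176, Mul(-16, w)) (Function('J')(w, z) = Add(40, Mul(-8, Add(Add(w, w), -17))) = Add(40, Mul(-8, Add(Mul(2, w), -17))) = Add(40, Mul(-8, Add(-17, Mul(2, w)))) = Add(40, Add(136, Mul(-16, w))) = Add(176, Mul(-16, w)))
Mul(Function('J')(91, 36), Pow(8659, -1)) = Mul(Add(176, Mul(-16, 91)), Pow(8659, -1)) = Mul(Add(176, -1456), Rational(1, 8659)) = Mul(-1280, Rational(1, 8659)) = Rational(-1280, 8659)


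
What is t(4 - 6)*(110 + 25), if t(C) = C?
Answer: -270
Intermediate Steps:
t(4 - 6)*(110 + 25) = (4 - 6)*(110 + 25) = -2*135 = -270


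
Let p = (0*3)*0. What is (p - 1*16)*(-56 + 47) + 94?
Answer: 238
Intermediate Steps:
p = 0 (p = 0*0 = 0)
(p - 1*16)*(-56 + 47) + 94 = (0 - 1*16)*(-56 + 47) + 94 = (0 - 16)*(-9) + 94 = -16*(-9) + 94 = 144 + 94 = 238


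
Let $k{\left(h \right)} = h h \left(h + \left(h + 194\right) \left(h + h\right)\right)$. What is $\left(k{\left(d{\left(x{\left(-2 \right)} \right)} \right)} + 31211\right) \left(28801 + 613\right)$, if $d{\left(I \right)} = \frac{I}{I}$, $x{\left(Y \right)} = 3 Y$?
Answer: $929541228$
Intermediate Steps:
$d{\left(I \right)} = 1$
$k{\left(h \right)} = h^{2} \left(h + 2 h \left(194 + h\right)\right)$ ($k{\left(h \right)} = h^{2} \left(h + \left(194 + h\right) 2 h\right) = h^{2} \left(h + 2 h \left(194 + h\right)\right)$)
$\left(k{\left(d{\left(x{\left(-2 \right)} \right)} \right)} + 31211\right) \left(28801 + 613\right) = \left(1^{3} \left(389 + 2 \cdot 1\right) + 31211\right) \left(28801 + 613\right) = \left(1 \left(389 + 2\right) + 31211\right) 29414 = \left(1 \cdot 391 + 31211\right) 29414 = \left(391 + 31211\right) 29414 = 31602 \cdot 29414 = 929541228$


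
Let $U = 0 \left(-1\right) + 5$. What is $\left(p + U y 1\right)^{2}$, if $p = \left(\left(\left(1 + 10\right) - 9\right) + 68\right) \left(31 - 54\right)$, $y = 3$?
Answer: $2544025$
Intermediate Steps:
$p = -1610$ ($p = \left(\left(11 - 9\right) + 68\right) \left(-23\right) = \left(2 + 68\right) \left(-23\right) = 70 \left(-23\right) = -1610$)
$U = 5$ ($U = 0 + 5 = 5$)
$\left(p + U y 1\right)^{2} = \left(-1610 + 5 \cdot 3 \cdot 1\right)^{2} = \left(-1610 + 15 \cdot 1\right)^{2} = \left(-1610 + 15\right)^{2} = \left(-1595\right)^{2} = 2544025$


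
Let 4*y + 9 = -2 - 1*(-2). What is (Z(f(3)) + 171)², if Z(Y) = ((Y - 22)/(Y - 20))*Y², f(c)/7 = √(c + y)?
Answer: 1515320731737/33779344 + 1266660927*√3/4222418 ≈ 45379.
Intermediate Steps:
y = -9/4 (y = -9/4 + (-2 - 1*(-2))/4 = -9/4 + (-2 + 2)/4 = -9/4 + (¼)*0 = -9/4 + 0 = -9/4 ≈ -2.2500)
f(c) = 7*√(-9/4 + c) (f(c) = 7*√(c - 9/4) = 7*√(-9/4 + c))
Z(Y) = Y²*(-22 + Y)/(-20 + Y) (Z(Y) = ((-22 + Y)/(-20 + Y))*Y² = Y²*(-22 + Y)/(-20 + Y))
(Z(f(3)) + 171)² = ((7*√(-9 + 4*3)/2)²*(-22 + 7*√(-9 + 4*3)/2)/(-20 + 7*√(-9 + 4*3)/2) + 171)² = ((7*√(-9 + 12)/2)²*(-22 + 7*√(-9 + 12)/2)/(-20 + 7*√(-9 + 12)/2) + 171)² = ((7*√3/2)²*(-22 + 7*√3/2)/(-20 + 7*√3/2) + 171)² = (147*(-22 + 7*√3/2)/(4*(-20 + 7*√3/2)) + 171)² = (171 + 147*(-22 + 7*√3/2)/(4*(-20 + 7*√3/2)))²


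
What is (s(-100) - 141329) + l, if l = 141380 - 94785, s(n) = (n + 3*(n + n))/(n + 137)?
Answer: -3505858/37 ≈ -94753.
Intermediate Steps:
s(n) = 7*n/(137 + n) (s(n) = (n + 3*(2*n))/(137 + n) = (n + 6*n)/(137 + n) = (7*n)/(137 + n) = 7*n/(137 + n))
l = 46595
(s(-100) - 141329) + l = (7*(-100)/(137 - 100) - 141329) + 46595 = (7*(-100)/37 - 141329) + 46595 = (7*(-100)*(1/37) - 141329) + 46595 = (-700/37 - 141329) + 46595 = -5229873/37 + 46595 = -3505858/37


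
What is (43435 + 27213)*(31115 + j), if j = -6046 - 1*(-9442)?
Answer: 2438133128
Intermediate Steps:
j = 3396 (j = -6046 + 9442 = 3396)
(43435 + 27213)*(31115 + j) = (43435 + 27213)*(31115 + 3396) = 70648*34511 = 2438133128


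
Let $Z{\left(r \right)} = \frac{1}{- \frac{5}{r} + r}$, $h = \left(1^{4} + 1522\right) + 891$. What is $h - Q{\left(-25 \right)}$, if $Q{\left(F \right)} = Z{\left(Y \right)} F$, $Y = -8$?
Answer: $\frac{142226}{59} \approx 2410.6$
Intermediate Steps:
$h = 2414$ ($h = \left(1 + 1522\right) + 891 = 1523 + 891 = 2414$)
$Z{\left(r \right)} = \frac{1}{r - \frac{5}{r}}$
$Q{\left(F \right)} = - \frac{8 F}{59}$ ($Q{\left(F \right)} = - \frac{8}{-5 + \left(-8\right)^{2}} F = - \frac{8}{-5 + 64} F = - \frac{8}{59} F = \left(-8\right) \frac{1}{59} F = - \frac{8 F}{59}$)
$h - Q{\left(-25 \right)} = 2414 - \left(- \frac{8}{59}\right) \left(-25\right) = 2414 - \frac{200}{59} = \frac{142226}{59}$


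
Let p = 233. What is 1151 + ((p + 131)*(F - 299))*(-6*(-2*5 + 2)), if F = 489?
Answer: 3320831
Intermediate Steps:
1151 + ((p + 131)*(F - 299))*(-6*(-2*5 + 2)) = 1151 + ((233 + 131)*(489 - 299))*(-6*(-2*5 + 2)) = 1151 + (364*190)*(-6*(-10 + 2)) = 1151 + 69160*(-6*(-8)) = 1151 + 69160*48 = 1151 + 3319680 = 3320831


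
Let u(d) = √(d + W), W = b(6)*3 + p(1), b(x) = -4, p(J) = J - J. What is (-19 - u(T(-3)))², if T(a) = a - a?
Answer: 349 + 76*I*√3 ≈ 349.0 + 131.64*I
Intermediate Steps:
p(J) = 0
T(a) = 0
W = -12 (W = -4*3 + 0 = -12 + 0 = -12)
u(d) = √(-12 + d) (u(d) = √(d - 12) = √(-12 + d))
(-19 - u(T(-3)))² = (-19 - √(-12 + 0))² = (-19 - √(-12))² = (-19 - 2*I*√3)²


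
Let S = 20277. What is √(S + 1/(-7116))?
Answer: √256693922049/3558 ≈ 142.40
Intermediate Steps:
√(S + 1/(-7116)) = √(20277 + 1/(-7116)) = √(20277 - 1/7116) = √(144291131/7116) = √256693922049/3558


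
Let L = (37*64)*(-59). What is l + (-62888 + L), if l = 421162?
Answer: 218562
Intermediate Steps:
L = -139712 (L = 2368*(-59) = -139712)
l + (-62888 + L) = 421162 + (-62888 - 139712) = 421162 - 202600 = 218562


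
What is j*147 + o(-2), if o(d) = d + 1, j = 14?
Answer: 2057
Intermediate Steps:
o(d) = 1 + d
j*147 + o(-2) = 14*147 + (1 - 2) = 2058 - 1 = 2057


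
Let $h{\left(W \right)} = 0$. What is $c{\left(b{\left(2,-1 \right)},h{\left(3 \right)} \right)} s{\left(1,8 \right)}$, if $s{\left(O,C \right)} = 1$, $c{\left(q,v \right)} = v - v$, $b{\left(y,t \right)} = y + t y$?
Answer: $0$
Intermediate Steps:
$c{\left(q,v \right)} = 0$
$c{\left(b{\left(2,-1 \right)},h{\left(3 \right)} \right)} s{\left(1,8 \right)} = 0 \cdot 1 = 0$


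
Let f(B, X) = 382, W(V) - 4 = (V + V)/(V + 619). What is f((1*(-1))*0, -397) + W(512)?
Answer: 437590/1131 ≈ 386.91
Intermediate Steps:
W(V) = 4 + 2*V/(619 + V) (W(V) = 4 + (V + V)/(V + 619) = 4 + (2*V)/(619 + V) = 4 + 2*V/(619 + V))
f((1*(-1))*0, -397) + W(512) = 382 + 2*(1238 + 3*512)/(619 + 512) = 382 + 2*(1238 + 1536)/1131 = 382 + 2*(1/1131)*2774 = 382 + 5548/1131 = 437590/1131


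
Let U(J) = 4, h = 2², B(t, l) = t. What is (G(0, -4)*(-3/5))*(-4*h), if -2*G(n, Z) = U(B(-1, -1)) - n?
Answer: -96/5 ≈ -19.200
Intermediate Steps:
h = 4
G(n, Z) = -2 + n/2 (G(n, Z) = -(4 - n)/2 = -2 + n/2)
(G(0, -4)*(-3/5))*(-4*h) = ((-2 + (½)*0)*(-3/5))*(-4*4) = ((-2 + 0)*(-3*⅕))*(-16) = -2*(-⅗)*(-16) = (6/5)*(-16) = -96/5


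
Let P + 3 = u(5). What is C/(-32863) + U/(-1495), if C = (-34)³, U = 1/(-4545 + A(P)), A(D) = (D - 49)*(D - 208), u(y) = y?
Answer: 301847415897/252381760345 ≈ 1.1960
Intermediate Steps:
P = 2 (P = -3 + 5 = 2)
A(D) = (-208 + D)*(-49 + D) (A(D) = (-49 + D)*(-208 + D) = (-208 + D)*(-49 + D))
U = 1/5137 (U = 1/(-4545 + (10192 + 2² - 257*2)) = 1/(-4545 + (10192 + 4 - 514)) = 1/(-4545 + 9682) = 1/5137 ≈ 0.00019467)
C = -39304
C/(-32863) + U/(-1495) = -39304/(-32863) + (1/5137)/(-1495) = -39304*(-1/32863) + (1/5137)*(-1/1495) = 39304/32863 - 1/7679815 = 301847415897/252381760345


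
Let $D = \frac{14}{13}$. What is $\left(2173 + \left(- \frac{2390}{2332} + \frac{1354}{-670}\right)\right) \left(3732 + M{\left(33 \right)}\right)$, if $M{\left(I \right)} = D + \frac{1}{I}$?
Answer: $\frac{1357443268351969}{167571690} \approx 8.1007 \cdot 10^{6}$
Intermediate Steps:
$D = \frac{14}{13}$ ($D = 14 \cdot \frac{1}{13} = \frac{14}{13} \approx 1.0769$)
$M{\left(I \right)} = \frac{14}{13} + \frac{1}{I}$
$\left(2173 + \left(- \frac{2390}{2332} + \frac{1354}{-670}\right)\right) \left(3732 + M{\left(33 \right)}\right) = \left(2173 + \left(- \frac{2390}{2332} + \frac{1354}{-670}\right)\right) \left(3732 + \left(\frac{14}{13} + \frac{1}{33}\right)\right) = \left(2173 + \left(\left(-2390\right) \frac{1}{2332} + 1354 \left(- \frac{1}{670}\right)\right)\right) \left(3732 + \left(\frac{14}{13} + \frac{1}{33}\right)\right) = \left(2173 - \frac{1189707}{390610}\right) \left(3732 + \frac{475}{429}\right) = \left(2173 - \frac{1189707}{390610}\right) \frac{1601503}{429} = \frac{847605823}{390610} \cdot \frac{1601503}{429} = \frac{1357443268351969}{167571690}$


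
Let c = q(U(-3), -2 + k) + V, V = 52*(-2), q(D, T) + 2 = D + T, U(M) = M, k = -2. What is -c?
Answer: 113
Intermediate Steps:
q(D, T) = -2 + D + T (q(D, T) = -2 + (D + T) = -2 + D + T)
V = -104
c = -113 (c = (-2 - 3 + (-2 - 2)) - 104 = (-2 - 3 - 4) - 104 = -9 - 104 = -113)
-c = -1*(-113) = 113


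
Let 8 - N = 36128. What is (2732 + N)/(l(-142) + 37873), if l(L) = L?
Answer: -33388/37731 ≈ -0.88490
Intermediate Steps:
N = -36120 (N = 8 - 1*36128 = 8 - 36128 = -36120)
(2732 + N)/(l(-142) + 37873) = (2732 - 36120)/(-142 + 37873) = -33388/37731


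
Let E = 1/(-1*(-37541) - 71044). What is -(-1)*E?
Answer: -1/33503 ≈ -2.9848e-5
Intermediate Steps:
E = -1/33503 (E = 1/(37541 - 71044) = 1/(-33503) = -1/33503 ≈ -2.9848e-5)
-(-1)*E = -(-1)*(-1)/33503 = -1*1/33503 = -1/33503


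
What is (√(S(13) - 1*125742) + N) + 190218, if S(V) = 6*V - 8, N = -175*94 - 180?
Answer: 173588 + 2*I*√31418 ≈ 1.7359e+5 + 354.5*I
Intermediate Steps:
N = -16630 (N = -16450 - 180 = -16630)
S(V) = -8 + 6*V
(√(S(13) - 1*125742) + N) + 190218 = (√((-8 + 6*13) - 1*125742) - 16630) + 190218 = (√((-8 + 78) - 125742) - 16630) + 190218 = (√(70 - 125742) - 16630) + 190218 = (√(-125672) - 16630) + 190218 = (2*I*√31418 - 16630) + 190218 = (-16630 + 2*I*√31418) + 190218 = 173588 + 2*I*√31418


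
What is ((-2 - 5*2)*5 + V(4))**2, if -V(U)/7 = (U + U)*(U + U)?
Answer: 258064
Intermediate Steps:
V(U) = -28*U**2 (V(U) = -7*(U + U)*(U + U) = -7*2*U*2*U = -28*U**2)
((-2 - 5*2)*5 + V(4))**2 = ((-2 - 5*2)*5 - 28*4**2)**2 = ((-2 - 10)*5 - 28*16)**2 = (-12*5 - 448)**2 = (-60 - 448)**2 = (-508)**2 = 258064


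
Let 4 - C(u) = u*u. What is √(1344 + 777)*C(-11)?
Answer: -117*√2121 ≈ -5388.4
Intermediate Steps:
C(u) = 4 - u² (C(u) = 4 - u*u = 4 - u²)
√(1344 + 777)*C(-11) = √(1344 + 777)*(4 - 1*(-11)²) = √2121*(4 - 1*121) = √2121*(4 - 121) = √2121*(-117) = -117*√2121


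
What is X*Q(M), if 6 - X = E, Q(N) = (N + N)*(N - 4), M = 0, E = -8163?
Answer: 0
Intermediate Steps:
Q(N) = 2*N*(-4 + N) (Q(N) = (2*N)*(-4 + N) = 2*N*(-4 + N))
X = 8169 (X = 6 - 1*(-8163) = 6 + 8163 = 8169)
X*Q(M) = 8169*(2*0*(-4 + 0)) = 8169*(2*0*(-4)) = 8169*0 = 0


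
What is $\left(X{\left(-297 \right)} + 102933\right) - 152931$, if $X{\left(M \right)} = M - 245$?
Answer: $-50540$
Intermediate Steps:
$X{\left(M \right)} = -245 + M$
$\left(X{\left(-297 \right)} + 102933\right) - 152931 = \left(\left(-245 - 297\right) + 102933\right) - 152931 = \left(-542 + 102933\right) - 152931 = 102391 - 152931 = -50540$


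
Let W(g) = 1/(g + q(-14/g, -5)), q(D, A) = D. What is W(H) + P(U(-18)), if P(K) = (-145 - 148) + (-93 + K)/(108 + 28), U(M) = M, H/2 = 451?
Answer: -16255060069/55324120 ≈ -293.81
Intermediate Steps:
H = 902 (H = 2*451 = 902)
W(g) = 1/(g - 14/g)
P(K) = -39941/136 + K/136 (P(K) = -293 + (-93 + K)/136 = -293 + (-93 + K)*(1/136) = -293 + (-93/136 + K/136) = -39941/136 + K/136)
W(H) + P(U(-18)) = 902/(-14 + 902**2) + (-39941/136 + (1/136)*(-18)) = 902/(-14 + 813604) + (-39941/136 - 9/68) = 902/813590 - 39959/136 = 902*(1/813590) - 39959/136 = 451/406795 - 39959/136 = -16255060069/55324120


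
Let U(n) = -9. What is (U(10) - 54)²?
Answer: 3969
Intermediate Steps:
(U(10) - 54)² = (-9 - 54)² = (-63)² = 3969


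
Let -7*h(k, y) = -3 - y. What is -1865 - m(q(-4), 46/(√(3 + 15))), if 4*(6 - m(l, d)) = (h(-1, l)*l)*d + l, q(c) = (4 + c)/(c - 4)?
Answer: -1871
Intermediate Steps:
h(k, y) = 3/7 + y/7 (h(k, y) = -(-3 - y)/7 = 3/7 + y/7)
q(c) = (4 + c)/(-4 + c)
m(l, d) = 6 - l/4 - d*l*(3/7 + l/7)/4 (m(l, d) = 6 - (((3/7 + l/7)*l)*d + l)/4 = 6 - ((l*(3/7 + l/7))*d + l)/4 = 6 - (d*l*(3/7 + l/7) + l)/4 = 6 - (l + d*l*(3/7 + l/7))/4 = 6 + (-l/4 - d*l*(3/7 + l/7)/4) = 6 - l/4 - d*l*(3/7 + l/7)/4)
-1865 - m(q(-4), 46/(√(3 + 15))) = -1865 - (6 - (4 - 4)/(4*(-4 - 4)) - 46/(√(3 + 15))*(4 - 4)/(-4 - 4)*(3 + (4 - 4)/(-4 - 4))/28) = -1865 - (6 - 0/(4*(-8)) - 46/(√18)*0/(-8)*(3 + 0/(-8))/28) = -1865 - (6 - (-1)*0/32 - 46/((3*√2))*(-⅛*0)*(3 - ⅛*0)/28) = -1865 - (6 - ¼*0 - 1/28*46*(√2/6)*0*(3 + 0)) = -1865 - (6 + 0 - 1/28*23*√2/3*0*3) = -1865 - (6 + 0 + 0) = -1865 - 1*6 = -1865 - 6 = -1871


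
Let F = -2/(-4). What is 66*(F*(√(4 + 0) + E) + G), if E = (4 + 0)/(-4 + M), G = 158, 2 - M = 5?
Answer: 73326/7 ≈ 10475.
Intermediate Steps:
M = -3 (M = 2 - 1*5 = 2 - 5 = -3)
E = -4/7 (E = (4 + 0)/(-4 - 3) = 4/(-7) = 4*(-⅐) = -4/7 ≈ -0.57143)
F = ½ (F = -2*(-¼) = ½ ≈ 0.50000)
66*(F*(√(4 + 0) + E) + G) = 66*((√(4 + 0) - 4/7)/2 + 158) = 66*((√4 - 4/7)/2 + 158) = 66*((2 - 4/7)/2 + 158) = 66*((½)*(10/7) + 158) = 66*(5/7 + 158) = 66*(1111/7) = 73326/7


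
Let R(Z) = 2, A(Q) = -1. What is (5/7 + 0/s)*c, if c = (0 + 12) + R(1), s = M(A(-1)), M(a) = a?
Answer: 10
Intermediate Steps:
s = -1
c = 14 (c = (0 + 12) + 2 = 12 + 2 = 14)
(5/7 + 0/s)*c = (5/7 + 0/(-1))*14 = (5*(⅐) + 0*(-1))*14 = (5/7 + 0)*14 = (5/7)*14 = 10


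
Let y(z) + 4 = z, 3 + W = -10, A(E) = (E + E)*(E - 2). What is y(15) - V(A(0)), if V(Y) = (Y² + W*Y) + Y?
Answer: 11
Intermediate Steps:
A(E) = 2*E*(-2 + E) (A(E) = (2*E)*(-2 + E) = 2*E*(-2 + E))
W = -13 (W = -3 - 10 = -13)
y(z) = -4 + z
V(Y) = Y² - 12*Y (V(Y) = (Y² - 13*Y) + Y = Y² - 12*Y)
y(15) - V(A(0)) = (-4 + 15) - 2*0*(-2 + 0)*(-12 + 2*0*(-2 + 0)) = 11 - 2*0*(-2)*(-12 + 2*0*(-2)) = 11 - 0*(-12 + 0) = 11 - 0*(-12) = 11 - 1*0 = 11 + 0 = 11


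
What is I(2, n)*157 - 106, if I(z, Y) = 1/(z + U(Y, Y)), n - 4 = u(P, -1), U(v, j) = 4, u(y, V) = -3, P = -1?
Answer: -479/6 ≈ -79.833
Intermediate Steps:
n = 1 (n = 4 - 3 = 1)
I(z, Y) = 1/(4 + z) (I(z, Y) = 1/(z + 4) = 1/(4 + z))
I(2, n)*157 - 106 = 157/(4 + 2) - 106 = 157/6 - 106 = -479/6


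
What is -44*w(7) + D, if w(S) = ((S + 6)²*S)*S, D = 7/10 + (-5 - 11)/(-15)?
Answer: -10930867/30 ≈ -3.6436e+5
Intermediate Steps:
D = 53/30 (D = 7*(⅒) - 16*(-1/15) = 7/10 + 16/15 = 53/30 ≈ 1.7667)
w(S) = S²*(6 + S)² (w(S) = ((6 + S)²*S)*S = (S*(6 + S)²)*S = S²*(6 + S)²)
-44*w(7) + D = -44*7²*(6 + 7)² + 53/30 = -2156*13² + 53/30 = -2156*169 + 53/30 = -44*8281 + 53/30 = -364364 + 53/30 = -10930867/30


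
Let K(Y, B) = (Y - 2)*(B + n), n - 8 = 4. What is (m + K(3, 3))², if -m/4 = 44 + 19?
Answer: 56169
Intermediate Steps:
n = 12 (n = 8 + 4 = 12)
K(Y, B) = (-2 + Y)*(12 + B) (K(Y, B) = (Y - 2)*(B + 12) = (-2 + Y)*(12 + B))
m = -252 (m = -4*(44 + 19) = -4*63 = -252)
(m + K(3, 3))² = (-252 + (-24 - 2*3 + 12*3 + 3*3))² = (-252 + (-24 - 6 + 36 + 9))² = (-252 + 15)² = (-237)² = 56169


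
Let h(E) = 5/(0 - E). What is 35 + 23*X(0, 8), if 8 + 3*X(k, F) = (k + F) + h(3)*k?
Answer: 35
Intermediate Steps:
h(E) = -5/E (h(E) = 5/((-E)) = 5*(-1/E) = -5/E)
X(k, F) = -8/3 - 2*k/9 + F/3 (X(k, F) = -8/3 + ((k + F) + (-5/3)*k)/3 = -8/3 + ((F + k) + (-5*1/3)*k)/3 = -8/3 + ((F + k) - 5*k/3)/3 = -8/3 + (F - 2*k/3)/3 = -8/3 + (-2*k/9 + F/3) = -8/3 - 2*k/9 + F/3)
35 + 23*X(0, 8) = 35 + 23*(-8/3 - 2/9*0 + (1/3)*8) = 35 + 23*(-8/3 + 0 + 8/3) = 35 + 23*0 = 35 + 0 = 35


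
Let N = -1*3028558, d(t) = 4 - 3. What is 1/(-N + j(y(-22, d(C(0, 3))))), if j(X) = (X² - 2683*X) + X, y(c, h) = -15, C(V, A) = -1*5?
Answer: 1/3069013 ≈ 3.2584e-7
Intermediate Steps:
C(V, A) = -5
d(t) = 1
j(X) = X² - 2682*X
N = -3028558
1/(-N + j(y(-22, d(C(0, 3))))) = 1/(-1*(-3028558) - 15*(-2682 - 15)) = 1/(3028558 - 15*(-2697)) = 1/(3028558 + 40455) = 1/3069013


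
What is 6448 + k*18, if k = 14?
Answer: 6700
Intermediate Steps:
6448 + k*18 = 6448 + 14*18 = 6448 + 252 = 6700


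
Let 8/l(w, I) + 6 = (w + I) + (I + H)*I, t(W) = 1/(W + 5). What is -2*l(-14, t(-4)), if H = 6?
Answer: 4/3 ≈ 1.3333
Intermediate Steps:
t(W) = 1/(5 + W)
l(w, I) = 8/(-6 + I + w + I*(6 + I)) (l(w, I) = 8/(-6 + ((w + I) + (I + 6)*I)) = 8/(-6 + ((I + w) + (6 + I)*I)) = 8/(-6 + ((I + w) + I*(6 + I))) = 8/(-6 + (I + w + I*(6 + I))) = 8/(-6 + I + w + I*(6 + I)))
-2*l(-14, t(-4)) = -16/(-6 - 14 + (1/(5 - 4))² + 7/(5 - 4)) = -16/(-6 - 14 + (1/1)² + 7/1) = -16/(-6 - 14 + 1² + 7*1) = -16/(-6 - 14 + 1 + 7) = -16/(-12) = -16*(-1)/12 = -2*(-⅔) = 4/3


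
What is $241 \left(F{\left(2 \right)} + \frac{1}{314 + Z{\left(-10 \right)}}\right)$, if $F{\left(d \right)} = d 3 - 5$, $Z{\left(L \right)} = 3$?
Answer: $\frac{76638}{317} \approx 241.76$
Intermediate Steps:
$F{\left(d \right)} = -5 + 3 d$ ($F{\left(d \right)} = 3 d - 5 = -5 + 3 d$)
$241 \left(F{\left(2 \right)} + \frac{1}{314 + Z{\left(-10 \right)}}\right) = 241 \left(\left(-5 + 3 \cdot 2\right) + \frac{1}{314 + 3}\right) = 241 \left(\left(-5 + 6\right) + \frac{1}{317}\right) = 241 \left(1 + \frac{1}{317}\right) = 241 \cdot \frac{318}{317} = \frac{76638}{317}$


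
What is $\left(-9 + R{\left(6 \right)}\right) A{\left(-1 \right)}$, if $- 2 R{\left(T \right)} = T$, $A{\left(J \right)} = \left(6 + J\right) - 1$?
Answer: $-48$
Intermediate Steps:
$A{\left(J \right)} = 5 + J$
$R{\left(T \right)} = - \frac{T}{2}$
$\left(-9 + R{\left(6 \right)}\right) A{\left(-1 \right)} = \left(-9 - 3\right) \left(5 - 1\right) = \left(-9 - 3\right) 4 = \left(-12\right) 4 = -48$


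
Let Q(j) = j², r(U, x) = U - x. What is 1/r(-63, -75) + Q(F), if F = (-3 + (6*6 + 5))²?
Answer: 25021633/12 ≈ 2.0851e+6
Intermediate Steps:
F = 1444 (F = (-3 + (36 + 5))² = (-3 + 41)² = 38² = 1444)
1/r(-63, -75) + Q(F) = 1/(-63 - 1*(-75)) + 1444² = 1/(-63 + 75) + 2085136 = 1/12 + 2085136 = 25021633/12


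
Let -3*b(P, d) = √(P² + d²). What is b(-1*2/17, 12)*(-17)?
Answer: 2*√10405/3 ≈ 68.003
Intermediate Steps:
b(P, d) = -√(P² + d²)/3
b(-1*2/17, 12)*(-17) = -√((-1*2/17)² + 12²)/3*(-17) = -√((-2*1/17)² + 144)/3*(-17) = -√((-2/17)² + 144)/3*(-17) = -√(4/289 + 144)/3*(-17) = -2*√10405/51*(-17) = 2*√10405/3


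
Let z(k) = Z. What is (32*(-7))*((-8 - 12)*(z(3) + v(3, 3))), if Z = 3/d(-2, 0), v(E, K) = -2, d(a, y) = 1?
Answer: 4480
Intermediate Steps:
Z = 3 (Z = 3/1 = 3*1 = 3)
z(k) = 3
(32*(-7))*((-8 - 12)*(z(3) + v(3, 3))) = (32*(-7))*((-8 - 12)*(3 - 2)) = -(-4480) = -224*(-20) = 4480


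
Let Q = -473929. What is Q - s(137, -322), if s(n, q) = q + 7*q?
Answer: -471353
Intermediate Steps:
s(n, q) = 8*q
Q - s(137, -322) = -473929 - 8*(-322) = -473929 - 1*(-2576) = -473929 + 2576 = -471353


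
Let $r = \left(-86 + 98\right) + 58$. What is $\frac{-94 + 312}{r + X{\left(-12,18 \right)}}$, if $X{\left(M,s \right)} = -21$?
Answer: $\frac{218}{49} \approx 4.449$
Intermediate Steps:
$r = 70$ ($r = 12 + 58 = 70$)
$\frac{-94 + 312}{r + X{\left(-12,18 \right)}} = \frac{-94 + 312}{70 - 21} = \frac{218}{49}$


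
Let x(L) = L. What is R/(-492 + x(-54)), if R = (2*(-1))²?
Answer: -2/273 ≈ -0.0073260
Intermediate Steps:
R = 4 (R = (-2)² = 4)
R/(-492 + x(-54)) = 4/(-492 - 54) = 4/(-546) = 4*(-1/546) = -2/273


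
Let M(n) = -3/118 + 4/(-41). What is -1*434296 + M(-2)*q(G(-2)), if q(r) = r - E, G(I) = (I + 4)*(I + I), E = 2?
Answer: -1050559049/2419 ≈ -4.3430e+5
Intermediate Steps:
G(I) = 2*I*(4 + I) (G(I) = (4 + I)*(2*I) = 2*I*(4 + I))
M(n) = -595/4838 (M(n) = -3*1/118 + 4*(-1/41) = -3/118 - 4/41 = -595/4838)
q(r) = -2 + r (q(r) = r - 1*2 = r - 2 = -2 + r)
-1*434296 + M(-2)*q(G(-2)) = -1*434296 - 595*(-2 + 2*(-2)*(4 - 2))/4838 = -434296 - 595*(-2 + 2*(-2)*2)/4838 = -434296 - 595*(-2 - 8)/4838 = -434296 - 595/4838*(-10) = -434296 + 2975/2419 = -1050559049/2419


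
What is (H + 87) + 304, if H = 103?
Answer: 494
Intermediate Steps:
(H + 87) + 304 = (103 + 87) + 304 = 190 + 304 = 494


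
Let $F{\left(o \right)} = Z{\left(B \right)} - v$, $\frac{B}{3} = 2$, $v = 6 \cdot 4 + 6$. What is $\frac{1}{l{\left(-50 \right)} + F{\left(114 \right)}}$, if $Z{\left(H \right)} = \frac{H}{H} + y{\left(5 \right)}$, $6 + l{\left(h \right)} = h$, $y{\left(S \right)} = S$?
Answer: $- \frac{1}{80} \approx -0.0125$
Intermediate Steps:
$v = 30$ ($v = 24 + 6 = 30$)
$B = 6$ ($B = 3 \cdot 2 = 6$)
$l{\left(h \right)} = -6 + h$
$Z{\left(H \right)} = 6$ ($Z{\left(H \right)} = \frac{H}{H} + 5 = 1 + 5 = 6$)
$F{\left(o \right)} = -24$ ($F{\left(o \right)} = 6 - 30 = -24$)
$\frac{1}{l{\left(-50 \right)} + F{\left(114 \right)}} = \frac{1}{\left(-6 - 50\right) - 24} = \frac{1}{-56 - 24} = \frac{1}{-80} = - \frac{1}{80}$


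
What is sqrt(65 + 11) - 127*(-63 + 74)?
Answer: -1397 + 2*sqrt(19) ≈ -1388.3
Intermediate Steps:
sqrt(65 + 11) - 127*(-63 + 74) = sqrt(76) - 127*11 = 2*sqrt(19) - 1397 = -1397 + 2*sqrt(19)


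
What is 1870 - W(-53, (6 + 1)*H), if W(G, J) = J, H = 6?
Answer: 1828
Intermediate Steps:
1870 - W(-53, (6 + 1)*H) = 1870 - (6 + 1)*6 = 1870 - 7*6 = 1870 - 1*42 = 1870 - 42 = 1828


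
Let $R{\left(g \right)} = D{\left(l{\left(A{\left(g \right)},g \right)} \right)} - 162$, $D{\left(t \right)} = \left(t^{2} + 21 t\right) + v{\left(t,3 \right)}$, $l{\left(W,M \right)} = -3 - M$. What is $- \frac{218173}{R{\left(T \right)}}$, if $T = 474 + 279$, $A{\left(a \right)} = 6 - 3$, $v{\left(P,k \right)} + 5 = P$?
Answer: $- \frac{218173}{554737} \approx -0.39329$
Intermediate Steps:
$v{\left(P,k \right)} = -5 + P$
$A{\left(a \right)} = 3$ ($A{\left(a \right)} = 6 - 3 = 3$)
$D{\left(t \right)} = -5 + t^{2} + 22 t$ ($D{\left(t \right)} = \left(t^{2} + 21 t\right) + \left(-5 + t\right) = -5 + t^{2} + 22 t$)
$T = 753$
$R{\left(g \right)} = -233 + \left(-3 - g\right)^{2} - 22 g$ ($R{\left(g \right)} = \left(-5 + \left(-3 - g\right)^{2} + 22 \left(-3 - g\right)\right) - 162 = \left(-5 + \left(-3 - g\right)^{2} - \left(66 + 22 g\right)\right) - 162 = \left(-71 + \left(-3 - g\right)^{2} - 22 g\right) - 162 = -233 + \left(-3 - g\right)^{2} - 22 g$)
$- \frac{218173}{R{\left(T \right)}} = - \frac{218173}{-224 + 753^{2} - 12048} = - \frac{218173}{-224 + 567009 - 12048} = - \frac{218173}{554737}$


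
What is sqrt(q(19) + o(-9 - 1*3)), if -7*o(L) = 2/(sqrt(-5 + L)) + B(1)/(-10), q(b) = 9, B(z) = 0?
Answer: sqrt(127449 + 238*I*sqrt(17))/119 ≈ 3.0 + 0.011549*I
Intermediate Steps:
o(L) = -2/(7*sqrt(-5 + L)) (o(L) = -(2/(sqrt(-5 + L)) + 0/(-10))/7 = -(2/sqrt(-5 + L) + 0*(-1/10))/7 = -(2/sqrt(-5 + L) + 0)/7 = -2/(7*sqrt(-5 + L)))
sqrt(q(19) + o(-9 - 1*3)) = sqrt(9 - 2/(7*sqrt(-5 + (-9 - 1*3)))) = sqrt(9 - 2/(7*sqrt(-5 + (-9 - 3)))) = sqrt(9 - 2/(7*sqrt(-5 - 12))) = sqrt(9 - (-2)*I*sqrt(17)/119) = sqrt(9 + 2*I*sqrt(17)/119)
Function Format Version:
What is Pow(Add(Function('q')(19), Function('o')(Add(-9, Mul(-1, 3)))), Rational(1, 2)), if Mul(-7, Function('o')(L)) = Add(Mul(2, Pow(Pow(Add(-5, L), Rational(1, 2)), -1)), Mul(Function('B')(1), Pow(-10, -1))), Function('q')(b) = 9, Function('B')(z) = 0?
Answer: Mul(Rational(1, 119), Pow(Add(127449, Mul(238, I, Pow(17, Rational(1, 2)))), Rational(1, 2))) ≈ Add(3.0000, Mul(0.011549, I))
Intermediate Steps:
Function('o')(L) = Mul(Rational(-2, 7), Pow(Add(-5, L), Rational(-1, 2))) (Function('o')(L) = Mul(Rational(-1, 7), Add(Mul(2, Pow(Pow(Add(-5, L), Rational(1, 2)), -1)), Mul(0, Pow(-10, -1)))) = Mul(Rational(-1, 7), Add(Mul(2, Pow(Add(-5, L), Rational(-1, 2))), Mul(0, Rational(-1, 10)))) = Mul(Rational(-1, 7), Add(Mul(2, Pow(Add(-5, L), Rational(-1, 2))), 0)) = Mul(Rational(-1, 7), Mul(2, Pow(Add(-5, L), Rational(-1, 2)))) = Mul(Rational(-2, 7), Pow(Add(-5, L), Rational(-1, 2))))
Pow(Add(Function('q')(19), Function('o')(Add(-9, Mul(-1, 3)))), Rational(1, 2)) = Pow(Add(9, Mul(Rational(-2, 7), Pow(Add(-5, Add(-9, Mul(-1, 3))), Rational(-1, 2)))), Rational(1, 2)) = Pow(Add(9, Mul(Rational(-2, 7), Pow(Add(-5, Add(-9, -3)), Rational(-1, 2)))), Rational(1, 2)) = Pow(Add(9, Mul(Rational(-2, 7), Pow(Add(-5, -12), Rational(-1, 2)))), Rational(1, 2)) = Pow(Add(9, Mul(Rational(-2, 7), Pow(-17, Rational(-1, 2)))), Rational(1, 2)) = Pow(Add(9, Mul(Rational(-2, 7), Mul(Rational(-1, 17), I, Pow(17, Rational(1, 2))))), Rational(1, 2)) = Pow(Add(9, Mul(Rational(2, 119), I, Pow(17, Rational(1, 2)))), Rational(1, 2))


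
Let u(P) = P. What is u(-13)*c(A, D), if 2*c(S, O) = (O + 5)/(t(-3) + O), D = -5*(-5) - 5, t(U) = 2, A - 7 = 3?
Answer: -325/44 ≈ -7.3864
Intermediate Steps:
A = 10 (A = 7 + 3 = 10)
D = 20 (D = 25 - 5 = 20)
c(S, O) = (5 + O)/(2*(2 + O)) (c(S, O) = ((O + 5)/(2 + O))/2 = ((5 + O)/(2 + O))/2 = (5 + O)/(2*(2 + O)))
u(-13)*c(A, D) = -13*(5 + 20)/(2*(2 + 20)) = -13*25/(2*22) = -13*25/44 = -325/44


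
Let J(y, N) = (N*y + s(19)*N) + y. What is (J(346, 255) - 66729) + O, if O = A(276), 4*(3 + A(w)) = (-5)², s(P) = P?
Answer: 106781/4 ≈ 26695.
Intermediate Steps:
A(w) = 13/4 (A(w) = -3 + (¼)*(-5)² = -3 + (¼)*25 = -3 + 25/4 = 13/4)
J(y, N) = y + 19*N + N*y (J(y, N) = (N*y + 19*N) + y = (19*N + N*y) + y = y + 19*N + N*y)
O = 13/4 ≈ 3.2500
(J(346, 255) - 66729) + O = ((346 + 19*255 + 255*346) - 66729) + 13/4 = ((346 + 4845 + 88230) - 66729) + 13/4 = (93421 - 66729) + 13/4 = 26692 + 13/4 = 106781/4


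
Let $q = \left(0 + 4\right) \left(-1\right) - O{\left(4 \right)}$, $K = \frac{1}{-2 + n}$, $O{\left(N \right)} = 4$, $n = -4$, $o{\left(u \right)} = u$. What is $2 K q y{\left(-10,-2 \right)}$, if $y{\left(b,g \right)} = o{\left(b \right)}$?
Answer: $- \frac{80}{3} \approx -26.667$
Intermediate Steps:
$K = - \frac{1}{6}$ ($K = \frac{1}{-2 - 4} = \frac{1}{-6} = - \frac{1}{6} \approx -0.16667$)
$y{\left(b,g \right)} = b$
$q = -8$ ($q = \left(0 + 4\right) \left(-1\right) - 4 = 4 \left(-1\right) - 4 = -4 - 4 = -8$)
$2 K q y{\left(-10,-2 \right)} = 2 \left(- \frac{1}{6}\right) \left(-8\right) \left(-10\right) = \left(- \frac{1}{3}\right) \left(-8\right) \left(-10\right) = \frac{8}{3} \left(-10\right) = - \frac{80}{3}$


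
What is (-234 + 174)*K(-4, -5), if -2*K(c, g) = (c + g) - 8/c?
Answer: -210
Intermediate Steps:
K(c, g) = 4/c - c/2 - g/2 (K(c, g) = -((c + g) - 8/c)/2 = -(c + g - 8/c)/2 = 4/c - c/2 - g/2)
(-234 + 174)*K(-4, -5) = (-234 + 174)*((½)*(8 - 1*(-4)*(-4 - 5))/(-4)) = -30*(-1)*(8 - 1*(-4)*(-9))/4 = -30*(-1)*(8 - 36)/4 = -30*(-1)*(-28)/4 = -60*7/2 = -210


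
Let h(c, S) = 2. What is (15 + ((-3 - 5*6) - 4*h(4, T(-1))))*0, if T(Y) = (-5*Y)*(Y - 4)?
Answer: 0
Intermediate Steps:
T(Y) = -5*Y*(-4 + Y) (T(Y) = (-5*Y)*(-4 + Y) = -5*Y*(-4 + Y))
(15 + ((-3 - 5*6) - 4*h(4, T(-1))))*0 = (15 + ((-3 - 5*6) - 4*2))*0 = (15 + ((-3 - 30) - 8))*0 = (15 + (-33 - 8))*0 = (15 - 41)*0 = -26*0 = 0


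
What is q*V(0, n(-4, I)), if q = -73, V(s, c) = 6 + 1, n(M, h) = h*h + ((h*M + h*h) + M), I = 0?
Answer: -511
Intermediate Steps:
n(M, h) = M + 2*h² + M*h (n(M, h) = h² + ((M*h + h²) + M) = h² + ((h² + M*h) + M) = h² + (M + h² + M*h) = M + 2*h² + M*h)
V(s, c) = 7
q*V(0, n(-4, I)) = -73*7 = -511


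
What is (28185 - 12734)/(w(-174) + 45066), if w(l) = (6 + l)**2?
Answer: 15451/73290 ≈ 0.21082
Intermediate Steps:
(28185 - 12734)/(w(-174) + 45066) = (28185 - 12734)/((6 - 174)**2 + 45066) = 15451/((-168)**2 + 45066) = 15451/(28224 + 45066) = 15451/73290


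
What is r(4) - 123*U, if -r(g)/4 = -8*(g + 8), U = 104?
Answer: -12408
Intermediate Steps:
r(g) = 256 + 32*g (r(g) = -(-32)*(g + 8) = -(-32)*(8 + g) = -4*(-64 - 8*g) = 256 + 32*g)
r(4) - 123*U = (256 + 32*4) - 123*104 = (256 + 128) - 12792 = 384 - 12792 = -12408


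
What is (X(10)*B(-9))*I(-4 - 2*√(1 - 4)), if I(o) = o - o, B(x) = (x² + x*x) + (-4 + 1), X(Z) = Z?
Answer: 0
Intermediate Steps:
B(x) = -3 + 2*x² (B(x) = (x² + x²) - 3 = 2*x² - 3 = -3 + 2*x²)
I(o) = 0
(X(10)*B(-9))*I(-4 - 2*√(1 - 4)) = (10*(-3 + 2*(-9)²))*0 = (10*(-3 + 2*81))*0 = (10*(-3 + 162))*0 = (10*159)*0 = 1590*0 = 0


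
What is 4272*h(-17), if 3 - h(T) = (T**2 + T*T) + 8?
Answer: -2490576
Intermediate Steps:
h(T) = -5 - 2*T**2 (h(T) = 3 - ((T**2 + T*T) + 8) = 3 - ((T**2 + T**2) + 8) = 3 - (2*T**2 + 8) = 3 - (8 + 2*T**2) = 3 + (-8 - 2*T**2) = -5 - 2*T**2)
4272*h(-17) = 4272*(-5 - 2*(-17)**2) = 4272*(-5 - 2*289) = 4272*(-5 - 578) = 4272*(-583) = -2490576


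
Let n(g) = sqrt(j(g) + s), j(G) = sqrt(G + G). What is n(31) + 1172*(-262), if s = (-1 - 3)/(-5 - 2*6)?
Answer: -307064 + sqrt(68 + 289*sqrt(62))/17 ≈ -3.0706e+5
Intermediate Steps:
s = 4/17 (s = -4/(-5 - 12) = -4/(-17) = -4*(-1/17) = 4/17 ≈ 0.23529)
j(G) = sqrt(2)*sqrt(G) (j(G) = sqrt(2*G) = sqrt(2)*sqrt(G))
n(g) = sqrt(4/17 + sqrt(2)*sqrt(g)) (n(g) = sqrt(sqrt(2)*sqrt(g) + 4/17) = sqrt(4/17 + sqrt(2)*sqrt(g)))
n(31) + 1172*(-262) = sqrt(68 + 289*sqrt(2)*sqrt(31))/17 + 1172*(-262) = sqrt(68 + 289*sqrt(62))/17 - 307064 = -307064 + sqrt(68 + 289*sqrt(62))/17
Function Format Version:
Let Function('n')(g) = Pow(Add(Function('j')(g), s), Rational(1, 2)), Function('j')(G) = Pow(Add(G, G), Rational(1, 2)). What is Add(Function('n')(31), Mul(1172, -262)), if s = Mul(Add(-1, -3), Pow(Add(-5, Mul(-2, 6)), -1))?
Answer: Add(-307064, Mul(Rational(1, 17), Pow(Add(68, Mul(289, Pow(62, Rational(1, 2)))), Rational(1, 2)))) ≈ -3.0706e+5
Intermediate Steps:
s = Rational(4, 17) (s = Mul(-4, Pow(Add(-5, -12), -1)) = Mul(-4, Pow(-17, -1)) = Mul(-4, Rational(-1, 17)) = Rational(4, 17) ≈ 0.23529)
Function('j')(G) = Mul(Pow(2, Rational(1, 2)), Pow(G, Rational(1, 2))) (Function('j')(G) = Pow(Mul(2, G), Rational(1, 2)) = Mul(Pow(2, Rational(1, 2)), Pow(G, Rational(1, 2))))
Function('n')(g) = Pow(Add(Rational(4, 17), Mul(Pow(2, Rational(1, 2)), Pow(g, Rational(1, 2)))), Rational(1, 2)) (Function('n')(g) = Pow(Add(Mul(Pow(2, Rational(1, 2)), Pow(g, Rational(1, 2))), Rational(4, 17)), Rational(1, 2)) = Pow(Add(Rational(4, 17), Mul(Pow(2, Rational(1, 2)), Pow(g, Rational(1, 2)))), Rational(1, 2)))
Add(Function('n')(31), Mul(1172, -262)) = Add(Mul(Rational(1, 17), Pow(Add(68, Mul(289, Pow(2, Rational(1, 2)), Pow(31, Rational(1, 2)))), Rational(1, 2))), Mul(1172, -262)) = Add(Mul(Rational(1, 17), Pow(Add(68, Mul(289, Pow(62, Rational(1, 2)))), Rational(1, 2))), -307064) = Add(-307064, Mul(Rational(1, 17), Pow(Add(68, Mul(289, Pow(62, Rational(1, 2)))), Rational(1, 2))))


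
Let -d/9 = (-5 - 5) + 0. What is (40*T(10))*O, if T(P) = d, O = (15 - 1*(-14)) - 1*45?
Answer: -57600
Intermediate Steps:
d = 90 (d = -9*((-5 - 5) + 0) = -9*(-10 + 0) = -9*(-10) = 90)
O = -16 (O = (15 + 14) - 45 = 29 - 45 = -16)
T(P) = 90
(40*T(10))*O = (40*90)*(-16) = 3600*(-16) = -57600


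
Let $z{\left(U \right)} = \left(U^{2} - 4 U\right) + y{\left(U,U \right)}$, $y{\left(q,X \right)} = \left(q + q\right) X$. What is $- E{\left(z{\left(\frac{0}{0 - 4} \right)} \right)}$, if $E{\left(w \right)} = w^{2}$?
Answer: $0$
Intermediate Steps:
$y{\left(q,X \right)} = 2 X q$ ($y{\left(q,X \right)} = 2 q X = 2 X q$)
$z{\left(U \right)} = - 4 U + 3 U^{2}$ ($z{\left(U \right)} = \left(U^{2} - 4 U\right) + 2 U U = \left(U^{2} - 4 U\right) + 2 U^{2} = - 4 U + 3 U^{2}$)
$- E{\left(z{\left(\frac{0}{0 - 4} \right)} \right)} = - \left(\frac{0}{0 - 4} \left(-4 + 3 \frac{0}{0 - 4}\right)\right)^{2} = - \left(\frac{0}{-4} \left(-4 + 3 \frac{0}{-4}\right)\right)^{2} = - \left(0 \left(- \frac{1}{4}\right) \left(-4 + 3 \cdot 0 \left(- \frac{1}{4}\right)\right)\right)^{2} = - \left(0 \left(-4 + 3 \cdot 0\right)\right)^{2} = - \left(0 \left(-4 + 0\right)\right)^{2} = - \left(0 \left(-4\right)\right)^{2} = - 0^{2} = \left(-1\right) 0 = 0$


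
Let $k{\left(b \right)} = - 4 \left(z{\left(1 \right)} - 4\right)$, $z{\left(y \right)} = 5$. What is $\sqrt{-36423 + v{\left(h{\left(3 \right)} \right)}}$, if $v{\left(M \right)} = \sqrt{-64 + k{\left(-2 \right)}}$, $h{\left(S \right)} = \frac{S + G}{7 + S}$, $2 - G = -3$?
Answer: $\sqrt{-36423 + 2 i \sqrt{17}} \approx 0.022 + 190.85 i$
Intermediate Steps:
$G = 5$ ($G = 2 - -3 = 2 + 3 = 5$)
$k{\left(b \right)} = -4$ ($k{\left(b \right)} = - 4 \left(5 - 4\right) = \left(-4\right) 1 = -4$)
$h{\left(S \right)} = \frac{5 + S}{7 + S}$ ($h{\left(S \right)} = \frac{S + 5}{7 + S} = \frac{5 + S}{7 + S}$)
$v{\left(M \right)} = 2 i \sqrt{17}$ ($v{\left(M \right)} = \sqrt{-64 - 4} = \sqrt{-68} = 2 i \sqrt{17}$)
$\sqrt{-36423 + v{\left(h{\left(3 \right)} \right)}} = \sqrt{-36423 + 2 i \sqrt{17}}$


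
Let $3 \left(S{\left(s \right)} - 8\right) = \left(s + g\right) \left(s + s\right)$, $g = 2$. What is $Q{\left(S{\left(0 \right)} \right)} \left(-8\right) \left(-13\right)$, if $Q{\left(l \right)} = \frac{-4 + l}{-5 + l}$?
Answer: $\frac{416}{3} \approx 138.67$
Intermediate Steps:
$S{\left(s \right)} = 8 + \frac{2 s \left(2 + s\right)}{3}$ ($S{\left(s \right)} = 8 + \frac{\left(s + 2\right) \left(s + s\right)}{3} = 8 + \frac{\left(2 + s\right) 2 s}{3} = 8 + \frac{2 s \left(2 + s\right)}{3}$)
$Q{\left(l \right)} = \frac{-4 + l}{-5 + l}$
$Q{\left(S{\left(0 \right)} \right)} \left(-8\right) \left(-13\right) = \frac{-4 + \left(8 + \frac{2 \cdot 0^{2}}{3} + \frac{4}{3} \cdot 0\right)}{-5 + \left(8 + \frac{2 \cdot 0^{2}}{3} + \frac{4}{3} \cdot 0\right)} \left(-8\right) \left(-13\right) = \frac{-4 + \left(8 + \frac{2}{3} \cdot 0 + 0\right)}{-5 + \left(8 + \frac{2}{3} \cdot 0 + 0\right)} \left(-8\right) \left(-13\right) = \frac{-4 + \left(8 + 0 + 0\right)}{-5 + \left(8 + 0 + 0\right)} \left(-8\right) \left(-13\right) = \frac{-4 + 8}{-5 + 8} \left(-8\right) \left(-13\right) = \frac{1}{3} \cdot 4 \left(-8\right) \left(-13\right) = \frac{4}{3} \left(-8\right) \left(-13\right) = \left(- \frac{32}{3}\right) \left(-13\right) = \frac{416}{3}$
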